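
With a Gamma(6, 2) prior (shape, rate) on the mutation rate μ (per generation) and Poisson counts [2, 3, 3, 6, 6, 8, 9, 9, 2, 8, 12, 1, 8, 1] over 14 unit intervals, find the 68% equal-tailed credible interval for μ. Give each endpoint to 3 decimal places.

Posterior: Gamma(6+78, 2+14) = Gamma(84, 16) (shape, rate).
Equal-tailed 68% interval: Gamma(84, 16) quantiles at 0.16 and 0.84.
Posterior mean ≈ 5.250, SD ≈ 0.573; a Normal approximation gives roughly [4.680, 5.820].
Exact: lower = 4.681; upper = 5.818.

[4.681, 5.818]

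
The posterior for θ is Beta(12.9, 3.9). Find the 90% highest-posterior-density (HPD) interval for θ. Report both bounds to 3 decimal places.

[0.612, 0.930]

The posterior is unimodal and skewed, so the HPD interval has equal density at both endpoints and is the shortest 90% interval.
Solving f(0.612) = f(0.930) with F(0.930) − F(0.612) = 0.90 gives [0.612, 0.930].
For comparison, the equal-tailed interval is [0.586, 0.913]; the HPD is narrower and shifted toward the mode.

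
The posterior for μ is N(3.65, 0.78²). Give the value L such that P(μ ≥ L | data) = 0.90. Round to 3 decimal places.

2.650

Need L with P(μ ≥ L) = 0.90: L = 3.65 − z_{0.1}·0.78.
z = 1.282; L = 3.65 − 1.282 × 0.78 = 2.650.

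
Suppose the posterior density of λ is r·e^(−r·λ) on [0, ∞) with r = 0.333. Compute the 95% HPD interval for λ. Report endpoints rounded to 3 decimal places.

[0.000, 8.996]

The exponential density is strictly decreasing on [0, ∞), so the HPD interval is anchored at 0: [0, q] with P(λ ≤ q) = 0.95.
q = −ln(1 − 0.95) / 0.333 = 2.9957 / 0.333 = 8.996.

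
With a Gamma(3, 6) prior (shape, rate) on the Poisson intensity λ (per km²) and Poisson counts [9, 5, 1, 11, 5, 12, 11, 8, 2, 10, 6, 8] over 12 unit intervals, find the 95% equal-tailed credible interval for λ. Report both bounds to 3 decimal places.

[4.070, 6.146]

Posterior: Gamma(3+88, 6+12) = Gamma(91, 18) (shape, rate).
Equal-tailed 95% interval: Gamma(91, 18) quantiles at 0.025 and 0.975.
Posterior mean ≈ 5.056, SD ≈ 0.530; a Normal approximation gives roughly [4.017, 6.094].
Exact: lower = 4.070; upper = 6.146.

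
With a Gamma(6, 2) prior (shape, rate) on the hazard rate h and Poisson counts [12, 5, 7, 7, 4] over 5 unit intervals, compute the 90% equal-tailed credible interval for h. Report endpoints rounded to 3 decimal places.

[4.438, 7.438]

Posterior: Gamma(6+35, 2+5) = Gamma(41, 7) (shape, rate).
Equal-tailed 90% interval: Gamma(41, 7) quantiles at 0.05 and 0.95.
Posterior mean ≈ 5.857, SD ≈ 0.915; a Normal approximation gives roughly [4.353, 7.362].
Exact: lower = 4.438; upper = 7.438.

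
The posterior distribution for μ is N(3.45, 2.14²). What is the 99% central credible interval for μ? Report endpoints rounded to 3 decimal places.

[-2.062, 8.962]

The posterior is symmetric, so the 99% equal-tailed interval is μ = 3.45 ± z·2.14 with z = 2.576.
Half-width: 2.576 × 2.14 = 5.512.
3.45 − 5.512 = -2.062; 3.45 + 5.512 = 8.962.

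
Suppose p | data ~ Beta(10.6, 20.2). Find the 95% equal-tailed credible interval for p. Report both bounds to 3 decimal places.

[0.190, 0.517]

Posterior: Beta(10.6, 20.2).
Equal-tailed 95% interval: the 0.025 and 0.975 quantiles of Beta(10.6, 20.2).
Posterior mean ≈ 0.344, SD ≈ 0.084; a Normal approximation gives roughly [0.179, 0.509].
Exact: F⁻¹(0.025) = 0.190; F⁻¹(0.975) = 0.517.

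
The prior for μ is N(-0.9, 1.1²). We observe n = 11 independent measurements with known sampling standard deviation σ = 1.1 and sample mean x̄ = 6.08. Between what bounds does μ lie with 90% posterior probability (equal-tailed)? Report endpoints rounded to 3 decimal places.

[4.976, 6.021]

Posterior precision = 1/1.1² + 11/1.1² = 0.8264 + 9.0909 = 9.9174, so posterior SD = 0.3175.
Posterior mean = (-0.9/1.1² + 11·6.08/1.1²) / 9.9174 = 5.4983.
Interval: 5.4983 ± 1.645 × 0.3175 → [4.976, 6.021].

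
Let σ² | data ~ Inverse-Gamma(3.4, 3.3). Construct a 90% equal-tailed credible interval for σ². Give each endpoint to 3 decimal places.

Inverse-Gamma(3.4, 3.3) quantiles: F⁻¹(0.05) and F⁻¹(0.95).
Equivalently, 1/σ² ~ Gamma(3.4, rate = 3.3); invert its 0.95 and 0.05 quantiles.
Posterior mean ≈ 1.375, SD ≈ 1.162; a Normal approximation gives roughly [-0.536, 3.286].
Exact: lower = 0.479; upper = 3.207.

[0.479, 3.207]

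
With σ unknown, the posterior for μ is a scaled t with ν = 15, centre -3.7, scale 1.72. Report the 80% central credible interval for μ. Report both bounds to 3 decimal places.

[-6.006, -1.394]

The t_15 distribution is symmetric; the 80% interval is -3.7 ± t·1.72 with t_{0.9,15} = 1.341.
Half-width: 1.341 × 1.72 = 2.306.
-3.7 − 2.306 = -6.006; -3.7 + 2.306 = -1.394.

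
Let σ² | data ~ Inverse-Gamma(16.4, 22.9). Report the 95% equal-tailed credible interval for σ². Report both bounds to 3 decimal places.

Inverse-Gamma(16.4, 22.9) quantiles: F⁻¹(0.025) and F⁻¹(0.975).
Equivalently, 1/σ² ~ Gamma(16.4, rate = 22.9); invert its 0.975 and 0.025 quantiles.
Posterior mean ≈ 1.487, SD ≈ 0.392; a Normal approximation gives roughly [0.719, 2.255].
Exact: lower = 0.907; upper = 2.424.

[0.907, 2.424]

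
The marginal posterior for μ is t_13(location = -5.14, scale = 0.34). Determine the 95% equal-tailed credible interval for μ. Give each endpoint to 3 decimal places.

The t_13 distribution is symmetric; the 95% interval is -5.14 ± t·0.34 with t_{0.975,13} = 2.160.
Half-width: 2.160 × 0.34 = 0.735.
-5.14 − 0.735 = -5.875; -5.14 + 0.735 = -4.405.

[-5.875, -4.405]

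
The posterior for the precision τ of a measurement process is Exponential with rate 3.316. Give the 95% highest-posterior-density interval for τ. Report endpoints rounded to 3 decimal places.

The exponential density is strictly decreasing on [0, ∞), so the HPD interval is anchored at 0: [0, q] with P(τ ≤ q) = 0.95.
q = −ln(1 − 0.95) / 3.316 = 2.9957 / 3.316 = 0.903.

[0.000, 0.903]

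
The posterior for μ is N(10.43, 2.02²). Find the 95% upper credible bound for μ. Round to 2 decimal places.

13.75

Need U with P(μ ≤ U) = 0.95: U = 10.43 + z_{0.05}·2.02.
z = 1.645; U = 10.43 + 1.645 × 2.02 = 13.75.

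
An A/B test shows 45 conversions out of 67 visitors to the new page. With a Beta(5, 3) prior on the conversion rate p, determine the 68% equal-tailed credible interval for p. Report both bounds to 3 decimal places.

[0.613, 0.721]

Posterior: Beta(5+45, 3+22) = Beta(50, 25).
Equal-tailed 68% interval: the 0.16 and 0.84 quantiles of Beta(50, 25).
Posterior mean ≈ 0.667, SD ≈ 0.054; a Normal approximation gives roughly [0.613, 0.720].
Exact: F⁻¹(0.16) = 0.613; F⁻¹(0.84) = 0.721.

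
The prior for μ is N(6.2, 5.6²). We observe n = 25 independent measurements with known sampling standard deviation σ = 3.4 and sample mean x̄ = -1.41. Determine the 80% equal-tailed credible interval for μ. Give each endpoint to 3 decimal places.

[-2.165, -0.434]

Posterior precision = 1/5.6² + 25/3.4² = 0.0319 + 2.1626 = 2.1945, so posterior SD = 0.6750.
Posterior mean = (6.2/5.6² + 25·-1.41/3.4²) / 2.1945 = -1.2994.
Interval: -1.2994 ± 1.282 × 0.6750 → [-2.165, -0.434].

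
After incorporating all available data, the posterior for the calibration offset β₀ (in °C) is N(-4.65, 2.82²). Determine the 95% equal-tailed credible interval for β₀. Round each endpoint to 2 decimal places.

The posterior is symmetric, so the 95% equal-tailed interval is β₀ = -4.65 ± z·2.82 with z = 1.960.
Half-width: 1.960 × 2.82 = 5.53.
-4.65 − 5.53 = -10.18; -4.65 + 5.53 = 0.88.

[-10.18, 0.88]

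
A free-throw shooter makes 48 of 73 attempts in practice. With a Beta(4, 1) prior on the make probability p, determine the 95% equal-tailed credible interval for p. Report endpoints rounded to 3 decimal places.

[0.559, 0.766]

Posterior: Beta(4+48, 1+25) = Beta(52, 26).
Equal-tailed 95% interval: the 0.025 and 0.975 quantiles of Beta(52, 26).
Posterior mean ≈ 0.667, SD ≈ 0.053; a Normal approximation gives roughly [0.563, 0.771].
Exact: F⁻¹(0.025) = 0.559; F⁻¹(0.975) = 0.766.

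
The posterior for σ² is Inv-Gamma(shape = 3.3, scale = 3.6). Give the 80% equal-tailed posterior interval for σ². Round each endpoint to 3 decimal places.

Inverse-Gamma(3.3, 3.6) quantiles: F⁻¹(0.1) and F⁻¹(0.9).
Equivalently, 1/σ² ~ Gamma(3.3, rate = 3.6); invert its 0.9 and 0.1 quantiles.
Posterior mean ≈ 1.565, SD ≈ 1.373; a Normal approximation gives roughly [-0.194, 3.325].
Exact: lower = 0.628; upper = 2.793.

[0.628, 2.793]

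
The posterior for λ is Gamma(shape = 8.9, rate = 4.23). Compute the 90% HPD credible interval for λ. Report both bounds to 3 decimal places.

[0.969, 3.200]

The posterior is unimodal and skewed, so the HPD interval has equal density at both endpoints and is the shortest 90% interval.
Solving f(0.969) = f(3.200) with F(3.200) − F(0.969) = 0.90 gives [0.969, 3.200].
For comparison, the equal-tailed interval is [1.093, 3.382]; the HPD is narrower and shifted toward the mode.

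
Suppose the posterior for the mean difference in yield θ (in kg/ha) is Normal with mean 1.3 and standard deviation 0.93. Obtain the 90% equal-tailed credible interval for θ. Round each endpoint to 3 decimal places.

The posterior is symmetric, so the 90% equal-tailed interval is θ = 1.3 ± z·0.93 with z = 1.645.
Half-width: 1.645 × 0.93 = 1.530.
1.3 − 1.530 = -0.230; 1.3 + 1.530 = 2.830.

[-0.230, 2.830]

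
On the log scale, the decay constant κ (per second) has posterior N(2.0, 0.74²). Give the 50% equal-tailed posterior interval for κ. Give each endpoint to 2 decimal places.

On the log scale the 50% interval is 2.0 ± 0.674 × 0.74 = [1.5009, 2.4991].
Exponentiate: [e^1.5009, e^2.4991] = [4.49, 12.17].

[4.49, 12.17]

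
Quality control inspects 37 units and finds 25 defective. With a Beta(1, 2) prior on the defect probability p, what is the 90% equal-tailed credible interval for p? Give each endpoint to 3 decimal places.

Posterior: Beta(1+25, 2+12) = Beta(26, 14).
Equal-tailed 90% interval: the 0.05 and 0.95 quantiles of Beta(26, 14).
Posterior mean ≈ 0.650, SD ≈ 0.074; a Normal approximation gives roughly [0.527, 0.773].
Exact: F⁻¹(0.05) = 0.523; F⁻¹(0.95) = 0.768.

[0.523, 0.768]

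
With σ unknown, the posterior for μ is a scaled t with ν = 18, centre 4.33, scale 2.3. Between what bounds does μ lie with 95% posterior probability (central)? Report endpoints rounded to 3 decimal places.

[-0.502, 9.162]

The t_18 distribution is symmetric; the 95% interval is 4.33 ± t·2.3 with t_{0.975,18} = 2.101.
Half-width: 2.101 × 2.3 = 4.832.
4.33 − 4.832 = -0.502; 4.33 + 4.832 = 9.162.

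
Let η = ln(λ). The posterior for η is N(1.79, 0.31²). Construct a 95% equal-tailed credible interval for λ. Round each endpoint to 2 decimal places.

[3.26, 11.00]

On the log scale the 95% interval is 1.79 ± 1.960 × 0.31 = [1.1824, 2.3976].
Exponentiate: [e^1.1824, e^2.3976] = [3.26, 11.00].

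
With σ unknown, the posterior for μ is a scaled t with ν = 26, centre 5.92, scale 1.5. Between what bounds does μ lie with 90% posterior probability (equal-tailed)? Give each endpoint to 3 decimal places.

[3.362, 8.478]

The t_26 distribution is symmetric; the 90% interval is 5.92 ± t·1.5 with t_{0.95,26} = 1.706.
Half-width: 1.706 × 1.5 = 2.558.
5.92 − 2.558 = 3.362; 5.92 + 2.558 = 8.478.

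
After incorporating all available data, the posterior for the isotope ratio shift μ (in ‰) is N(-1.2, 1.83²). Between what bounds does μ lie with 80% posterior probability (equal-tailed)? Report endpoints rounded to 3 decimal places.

[-3.545, 1.145]

The posterior is symmetric, so the 80% equal-tailed interval is μ = -1.2 ± z·1.83 with z = 1.282.
Half-width: 1.282 × 1.83 = 2.345.
-1.2 − 2.345 = -3.545; -1.2 + 2.345 = 1.145.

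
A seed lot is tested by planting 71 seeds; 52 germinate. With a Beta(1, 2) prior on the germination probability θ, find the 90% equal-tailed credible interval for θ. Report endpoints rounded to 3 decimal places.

[0.627, 0.798]

Posterior: Beta(1+52, 2+19) = Beta(53, 21).
Equal-tailed 90% interval: the 0.05 and 0.95 quantiles of Beta(53, 21).
Posterior mean ≈ 0.716, SD ≈ 0.052; a Normal approximation gives roughly [0.631, 0.802].
Exact: F⁻¹(0.05) = 0.627; F⁻¹(0.95) = 0.798.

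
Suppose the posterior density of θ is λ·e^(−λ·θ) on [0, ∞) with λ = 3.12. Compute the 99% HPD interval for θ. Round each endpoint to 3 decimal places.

[0.000, 1.476]

The exponential density is strictly decreasing on [0, ∞), so the HPD interval is anchored at 0: [0, q] with P(θ ≤ q) = 0.99.
q = −ln(1 − 0.99) / 3.12 = 4.6052 / 3.12 = 1.476.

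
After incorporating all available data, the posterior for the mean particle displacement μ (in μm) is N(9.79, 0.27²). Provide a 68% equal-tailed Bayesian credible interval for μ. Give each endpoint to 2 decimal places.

The posterior is symmetric, so the 68% equal-tailed interval is μ = 9.79 ± z·0.27 with z = 0.994.
Half-width: 0.994 × 0.27 = 0.27.
9.79 − 0.27 = 9.52; 9.79 + 0.27 = 10.06.

[9.52, 10.06]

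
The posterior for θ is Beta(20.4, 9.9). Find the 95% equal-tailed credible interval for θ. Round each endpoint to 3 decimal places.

[0.500, 0.825]

Posterior: Beta(20.4, 9.9).
Equal-tailed 95% interval: the 0.025 and 0.975 quantiles of Beta(20.4, 9.9).
Posterior mean ≈ 0.673, SD ≈ 0.084; a Normal approximation gives roughly [0.509, 0.838].
Exact: F⁻¹(0.025) = 0.500; F⁻¹(0.975) = 0.825.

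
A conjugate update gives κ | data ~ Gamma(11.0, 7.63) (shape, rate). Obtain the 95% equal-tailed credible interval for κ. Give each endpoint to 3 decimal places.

Posterior: Gamma(shape 11.0, rate 7.63).
Equal-tailed 95% interval: Gamma(11.0, 7.63) quantiles at 0.025 and 0.975.
Posterior mean ≈ 1.442, SD ≈ 0.435; a Normal approximation gives roughly [0.590, 2.294].
Exact: lower = 0.720; upper = 2.410.

[0.720, 2.410]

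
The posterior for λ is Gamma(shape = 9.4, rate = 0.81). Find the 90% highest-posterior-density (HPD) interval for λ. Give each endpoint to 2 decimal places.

[5.50, 17.50]

The posterior is unimodal and skewed, so the HPD interval has equal density at both endpoints and is the shortest 90% interval.
Solving f(5.50) = f(17.50) with F(17.50) − F(5.50) = 0.90 gives [5.50, 17.50].
For comparison, the equal-tailed interval is [6.16, 18.45]; the HPD is narrower and shifted toward the mode.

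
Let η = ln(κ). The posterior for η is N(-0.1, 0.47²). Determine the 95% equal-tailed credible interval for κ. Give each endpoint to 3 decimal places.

On the log scale the 95% interval is -0.1 ± 1.960 × 0.47 = [-1.0212, 0.8212].
Exponentiate: [e^-1.0212, e^0.8212] = [0.360, 2.273].

[0.360, 2.273]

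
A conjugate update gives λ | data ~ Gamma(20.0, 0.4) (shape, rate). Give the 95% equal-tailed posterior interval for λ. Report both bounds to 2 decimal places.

[30.54, 74.18]

Posterior: Gamma(shape 20.0, rate 0.4).
Equal-tailed 95% interval: Gamma(20.0, 0.4) quantiles at 0.025 and 0.975.
Posterior mean ≈ 50.00, SD ≈ 11.18; a Normal approximation gives roughly [28.09, 71.91].
Exact: lower = 30.54; upper = 74.18.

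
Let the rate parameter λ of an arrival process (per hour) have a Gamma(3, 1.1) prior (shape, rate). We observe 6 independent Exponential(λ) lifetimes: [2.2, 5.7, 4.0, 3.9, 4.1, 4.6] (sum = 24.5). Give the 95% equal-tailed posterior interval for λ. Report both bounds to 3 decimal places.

[0.161, 0.616]

Posterior: Gamma(3+6, 1.1+24.5) = Gamma(9, 25.6) (shape, rate).
Equal-tailed 95% interval: Gamma(9, 25.6) quantiles at 0.025 and 0.975.
Posterior mean ≈ 0.352, SD ≈ 0.117; a Normal approximation gives roughly [0.122, 0.581].
Exact: lower = 0.161; upper = 0.616.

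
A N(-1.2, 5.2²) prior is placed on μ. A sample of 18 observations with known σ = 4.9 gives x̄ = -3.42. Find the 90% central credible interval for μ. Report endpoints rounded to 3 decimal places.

Posterior precision = 1/5.2² + 18/4.9² = 0.0370 + 0.7497 = 0.7867, so posterior SD = 1.1275.
Posterior mean = (-1.2/5.2² + 18·-3.42/4.9²) / 0.7867 = -3.3156.
Interval: -3.3156 ± 1.645 × 1.1275 → [-5.170, -1.461].

[-5.170, -1.461]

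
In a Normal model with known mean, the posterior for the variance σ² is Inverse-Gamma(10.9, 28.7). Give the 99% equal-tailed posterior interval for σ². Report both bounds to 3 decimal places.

[1.350, 6.737]

Inverse-Gamma(10.9, 28.7) quantiles: F⁻¹(0.005) and F⁻¹(0.995).
Equivalently, 1/σ² ~ Gamma(10.9, rate = 28.7); invert its 0.995 and 0.005 quantiles.
Posterior mean ≈ 2.899, SD ≈ 0.972; a Normal approximation gives roughly [0.396, 5.402].
Exact: lower = 1.350; upper = 6.737.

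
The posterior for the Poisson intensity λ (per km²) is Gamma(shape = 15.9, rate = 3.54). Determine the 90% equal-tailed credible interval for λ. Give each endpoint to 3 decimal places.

Posterior: Gamma(shape 15.9, rate 3.54).
Equal-tailed 90% interval: Gamma(15.9, 3.54) quantiles at 0.05 and 0.95.
Posterior mean ≈ 4.492, SD ≈ 1.126; a Normal approximation gives roughly [2.639, 6.344].
Exact: lower = 2.813; upper = 6.491.

[2.813, 6.491]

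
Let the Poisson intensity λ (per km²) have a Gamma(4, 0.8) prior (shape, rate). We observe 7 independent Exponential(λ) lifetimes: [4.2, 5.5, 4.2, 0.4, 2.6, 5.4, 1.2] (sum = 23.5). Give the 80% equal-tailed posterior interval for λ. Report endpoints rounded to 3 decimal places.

Posterior: Gamma(4+7, 0.8+23.5) = Gamma(11, 24.3) (shape, rate).
Equal-tailed 80% interval: Gamma(11, 24.3) quantiles at 0.1 and 0.9.
Posterior mean ≈ 0.453, SD ≈ 0.136; a Normal approximation gives roughly [0.278, 0.628].
Exact: lower = 0.289; upper = 0.634.

[0.289, 0.634]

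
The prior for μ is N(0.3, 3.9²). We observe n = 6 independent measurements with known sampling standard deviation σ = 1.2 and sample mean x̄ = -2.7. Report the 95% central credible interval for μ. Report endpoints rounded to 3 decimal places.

Posterior precision = 1/3.9² + 6/1.2² = 0.0657 + 4.1667 = 4.2324, so posterior SD = 0.4861.
Posterior mean = (0.3/3.9² + 6·-2.7/1.2²) / 4.2324 = -2.6534.
Interval: -2.6534 ± 1.960 × 0.4861 → [-3.606, -1.701].

[-3.606, -1.701]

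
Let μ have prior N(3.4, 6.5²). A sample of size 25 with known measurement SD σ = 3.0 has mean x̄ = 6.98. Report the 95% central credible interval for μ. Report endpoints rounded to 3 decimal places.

Posterior precision = 1/6.5² + 25/3.0² = 0.0237 + 2.7778 = 2.8014, so posterior SD = 0.5975.
Posterior mean = (3.4/6.5² + 25·6.98/3.0²) / 2.8014 = 6.9498.
Interval: 6.9498 ± 1.960 × 0.5975 → [5.779, 8.121].

[5.779, 8.121]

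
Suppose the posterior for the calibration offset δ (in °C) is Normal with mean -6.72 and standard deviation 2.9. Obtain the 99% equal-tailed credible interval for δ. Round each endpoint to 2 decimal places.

[-14.19, 0.75]

The posterior is symmetric, so the 99% equal-tailed interval is δ = -6.72 ± z·2.9 with z = 2.576.
Half-width: 2.576 × 2.9 = 7.47.
-6.72 − 7.47 = -14.19; -6.72 + 7.47 = 0.75.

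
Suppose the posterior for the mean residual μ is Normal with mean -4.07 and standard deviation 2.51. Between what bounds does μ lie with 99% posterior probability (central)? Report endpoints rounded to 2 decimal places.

The posterior is symmetric, so the 99% equal-tailed interval is μ = -4.07 ± z·2.51 with z = 2.576.
Half-width: 2.576 × 2.51 = 6.47.
-4.07 − 6.47 = -10.54; -4.07 + 6.47 = 2.40.

[-10.54, 2.40]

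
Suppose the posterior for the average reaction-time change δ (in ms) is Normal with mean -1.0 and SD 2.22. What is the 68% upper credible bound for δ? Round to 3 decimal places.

0.038

Need U with P(δ ≤ U) = 0.68: U = -1.0 + z_{0.32}·2.22.
z = 0.468; U = -1.0 + 0.468 × 2.22 = 0.038.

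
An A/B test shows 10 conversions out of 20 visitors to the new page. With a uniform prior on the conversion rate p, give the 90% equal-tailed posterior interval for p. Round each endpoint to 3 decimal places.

[0.328, 0.672]

Posterior: Beta(1+10, 1+10) = Beta(11, 11).
Equal-tailed 90% interval: the 0.05 and 0.95 quantiles of Beta(11, 11).
Posterior mean ≈ 0.500, SD ≈ 0.104; a Normal approximation gives roughly [0.329, 0.671].
Exact: F⁻¹(0.05) = 0.328; F⁻¹(0.95) = 0.672.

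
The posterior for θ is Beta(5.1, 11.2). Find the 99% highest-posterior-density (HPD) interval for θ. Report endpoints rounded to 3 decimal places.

[0.071, 0.609]

The posterior is unimodal and skewed, so the HPD interval has equal density at both endpoints and is the shortest 99% interval.
Solving f(0.071) = f(0.609) with F(0.609) − F(0.071) = 0.99 gives [0.071, 0.609].
For comparison, the equal-tailed interval is [0.082, 0.625]; the HPD is narrower and shifted toward the mode.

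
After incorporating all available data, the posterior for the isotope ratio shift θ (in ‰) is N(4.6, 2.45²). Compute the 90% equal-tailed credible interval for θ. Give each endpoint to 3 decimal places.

[0.570, 8.630]

The posterior is symmetric, so the 90% equal-tailed interval is θ = 4.6 ± z·2.45 with z = 1.645.
Half-width: 1.645 × 2.45 = 4.030.
4.6 − 4.030 = 0.570; 4.6 + 4.030 = 8.630.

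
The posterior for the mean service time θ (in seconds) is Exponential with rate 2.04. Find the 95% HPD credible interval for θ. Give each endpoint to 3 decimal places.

The exponential density is strictly decreasing on [0, ∞), so the HPD interval is anchored at 0: [0, q] with P(θ ≤ q) = 0.95.
q = −ln(1 − 0.95) / 2.04 = 2.9957 / 2.04 = 1.468.

[0.000, 1.468]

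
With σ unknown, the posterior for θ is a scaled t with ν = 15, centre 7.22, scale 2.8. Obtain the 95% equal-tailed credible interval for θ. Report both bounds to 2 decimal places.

The t_15 distribution is symmetric; the 95% interval is 7.22 ± t·2.8 with t_{0.975,15} = 2.131.
Half-width: 2.131 × 2.8 = 5.97.
7.22 − 5.97 = 1.25; 7.22 + 5.97 = 13.19.

[1.25, 13.19]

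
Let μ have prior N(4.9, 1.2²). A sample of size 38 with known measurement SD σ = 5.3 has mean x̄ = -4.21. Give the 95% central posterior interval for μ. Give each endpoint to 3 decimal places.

Posterior precision = 1/1.2² + 38/5.3² = 0.6944 + 1.3528 = 2.0472, so posterior SD = 0.6989.
Posterior mean = (4.9/1.2² + 38·-4.21/5.3²) / 2.0472 = -1.1198.
Interval: -1.1198 ± 1.960 × 0.6989 → [-2.490, 0.250].

[-2.490, 0.250]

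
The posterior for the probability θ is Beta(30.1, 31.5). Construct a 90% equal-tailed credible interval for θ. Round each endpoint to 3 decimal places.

Posterior: Beta(30.1, 31.5).
Equal-tailed 90% interval: the 0.05 and 0.95 quantiles of Beta(30.1, 31.5).
Posterior mean ≈ 0.489, SD ≈ 0.063; a Normal approximation gives roughly [0.385, 0.593].
Exact: F⁻¹(0.05) = 0.385; F⁻¹(0.95) = 0.593.

[0.385, 0.593]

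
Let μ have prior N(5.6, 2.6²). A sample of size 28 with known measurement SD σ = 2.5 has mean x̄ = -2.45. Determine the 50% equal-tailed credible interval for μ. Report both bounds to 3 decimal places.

Posterior precision = 1/2.6² + 28/2.5² = 0.1479 + 4.4800 = 4.6279, so posterior SD = 0.4648.
Posterior mean = (5.6/2.6² + 28·-2.45/2.5²) / 4.6279 = -2.1927.
Interval: -2.1927 ± 0.674 × 0.4648 → [-2.506, -1.879].

[-2.506, -1.879]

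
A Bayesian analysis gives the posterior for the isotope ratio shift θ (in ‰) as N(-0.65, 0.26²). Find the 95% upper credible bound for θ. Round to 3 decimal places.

Need U with P(θ ≤ U) = 0.95: U = -0.65 + z_{0.05}·0.26.
z = 1.645; U = -0.65 + 1.645 × 0.26 = -0.222.

-0.222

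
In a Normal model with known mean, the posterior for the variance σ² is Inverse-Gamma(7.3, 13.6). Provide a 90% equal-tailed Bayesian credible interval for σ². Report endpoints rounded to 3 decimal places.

Inverse-Gamma(7.3, 13.6) quantiles: F⁻¹(0.05) and F⁻¹(0.95).
Equivalently, 1/σ² ~ Gamma(7.3, rate = 13.6); invert its 0.95 and 0.05 quantiles.
Posterior mean ≈ 2.159, SD ≈ 0.938; a Normal approximation gives roughly [0.616, 3.701].
Exact: lower = 1.111; upper = 3.895.

[1.111, 3.895]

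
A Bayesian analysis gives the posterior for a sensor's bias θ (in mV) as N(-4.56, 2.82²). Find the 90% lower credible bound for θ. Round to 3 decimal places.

Need L with P(θ ≥ L) = 0.90: L = -4.56 − z_{0.1}·2.82.
z = 1.282; L = -4.56 − 1.282 × 2.82 = -8.174.

-8.174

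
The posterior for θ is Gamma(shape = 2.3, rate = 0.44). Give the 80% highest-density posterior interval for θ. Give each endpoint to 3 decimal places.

The posterior is unimodal and skewed, so the HPD interval has equal density at both endpoints and is the shortest 80% interval.
Solving f(0.669) = f(8.002) with F(8.002) − F(0.669) = 0.80 gives [0.669, 8.002].
For comparison, the equal-tailed interval is [1.574, 9.841]; the HPD is narrower and shifted toward the mode.

[0.669, 8.002]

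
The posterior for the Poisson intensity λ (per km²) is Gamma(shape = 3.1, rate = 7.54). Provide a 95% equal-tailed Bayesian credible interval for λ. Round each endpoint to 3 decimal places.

Posterior: Gamma(shape 3.1, rate 7.54).
Equal-tailed 95% interval: Gamma(3.1, 7.54) quantiles at 0.025 and 0.975.
Posterior mean ≈ 0.411, SD ≈ 0.234; a Normal approximation gives roughly [-0.047, 0.869].
Exact: lower = 0.088; upper = 0.979.

[0.088, 0.979]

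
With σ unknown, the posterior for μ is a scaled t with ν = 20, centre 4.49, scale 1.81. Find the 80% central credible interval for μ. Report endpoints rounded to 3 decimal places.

The t_20 distribution is symmetric; the 80% interval is 4.49 ± t·1.81 with t_{0.9,20} = 1.325.
Half-width: 1.325 × 1.81 = 2.399.
4.49 − 2.399 = 2.091; 4.49 + 2.399 = 6.889.

[2.091, 6.889]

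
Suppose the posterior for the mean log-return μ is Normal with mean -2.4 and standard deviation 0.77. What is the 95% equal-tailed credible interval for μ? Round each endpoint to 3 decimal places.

[-3.909, -0.891]

The posterior is symmetric, so the 95% equal-tailed interval is μ = -2.4 ± z·0.77 with z = 1.960.
Half-width: 1.960 × 0.77 = 1.509.
-2.4 − 1.509 = -3.909; -2.4 + 1.509 = -0.891.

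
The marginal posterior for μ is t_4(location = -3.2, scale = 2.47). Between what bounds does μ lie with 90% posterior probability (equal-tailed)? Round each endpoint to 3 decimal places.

The t_4 distribution is symmetric; the 90% interval is -3.2 ± t·2.47 with t_{0.95,4} = 2.132.
Half-width: 2.132 × 2.47 = 5.266.
-3.2 − 5.266 = -8.466; -3.2 + 5.266 = 2.066.

[-8.466, 2.066]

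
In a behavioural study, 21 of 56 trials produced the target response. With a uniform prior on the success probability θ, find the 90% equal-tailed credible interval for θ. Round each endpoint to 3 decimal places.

[0.278, 0.486]

Posterior: Beta(1+21, 1+35) = Beta(22, 36).
Equal-tailed 90% interval: the 0.05 and 0.95 quantiles of Beta(22, 36).
Posterior mean ≈ 0.379, SD ≈ 0.063; a Normal approximation gives roughly [0.275, 0.483].
Exact: F⁻¹(0.05) = 0.278; F⁻¹(0.95) = 0.486.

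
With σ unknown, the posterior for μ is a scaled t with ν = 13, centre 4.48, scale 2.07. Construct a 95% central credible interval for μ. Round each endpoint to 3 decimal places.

[0.008, 8.952]

The t_13 distribution is symmetric; the 95% interval is 4.48 ± t·2.07 with t_{0.975,13} = 2.160.
Half-width: 2.160 × 2.07 = 4.472.
4.48 − 4.472 = 0.008; 4.48 + 4.472 = 8.952.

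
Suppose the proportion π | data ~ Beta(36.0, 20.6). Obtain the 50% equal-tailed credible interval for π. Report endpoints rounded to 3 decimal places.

[0.594, 0.680]

Posterior: Beta(36.0, 20.6).
Equal-tailed 50% interval: the 0.25 and 0.75 quantiles of Beta(36.0, 20.6).
Posterior mean ≈ 0.636, SD ≈ 0.063; a Normal approximation gives roughly [0.593, 0.679].
Exact: F⁻¹(0.25) = 0.594; F⁻¹(0.75) = 0.680.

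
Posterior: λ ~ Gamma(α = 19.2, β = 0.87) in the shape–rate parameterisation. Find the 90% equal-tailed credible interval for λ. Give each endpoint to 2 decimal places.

[14.49, 30.95]

Posterior: Gamma(shape 19.2, rate 0.87).
Equal-tailed 90% interval: Gamma(19.2, 0.87) quantiles at 0.05 and 0.95.
Posterior mean ≈ 22.07, SD ≈ 5.04; a Normal approximation gives roughly [13.78, 30.35].
Exact: lower = 14.49; upper = 30.95.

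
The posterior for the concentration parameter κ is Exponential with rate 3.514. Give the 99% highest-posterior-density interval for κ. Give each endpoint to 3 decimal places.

[0.000, 1.311]

The exponential density is strictly decreasing on [0, ∞), so the HPD interval is anchored at 0: [0, q] with P(κ ≤ q) = 0.99.
q = −ln(1 − 0.99) / 3.514 = 4.6052 / 3.514 = 1.311.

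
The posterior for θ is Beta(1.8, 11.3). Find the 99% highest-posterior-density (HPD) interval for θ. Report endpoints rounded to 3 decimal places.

[0.000, 0.415]

The posterior is unimodal and skewed, so the HPD interval has equal density at both endpoints and is the shortest 99% interval.
Solving f(0.000) = f(0.415) with F(0.415) − F(0.000) = 0.99 gives [0.000, 0.415].
For comparison, the equal-tailed interval is [0.006, 0.453]; the HPD is narrower and shifted toward the mode.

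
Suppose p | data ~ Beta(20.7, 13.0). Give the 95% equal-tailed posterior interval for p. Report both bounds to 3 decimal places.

Posterior: Beta(20.7, 13.0).
Equal-tailed 95% interval: the 0.025 and 0.975 quantiles of Beta(20.7, 13.0).
Posterior mean ≈ 0.614, SD ≈ 0.083; a Normal approximation gives roughly [0.452, 0.776].
Exact: F⁻¹(0.025) = 0.447; F⁻¹(0.975) = 0.769.

[0.447, 0.769]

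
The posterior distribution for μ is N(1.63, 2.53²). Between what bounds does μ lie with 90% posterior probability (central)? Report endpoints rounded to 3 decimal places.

The posterior is symmetric, so the 90% equal-tailed interval is μ = 1.63 ± z·2.53 with z = 1.645.
Half-width: 1.645 × 2.53 = 4.161.
1.63 − 4.161 = -2.531; 1.63 + 4.161 = 5.791.

[-2.531, 5.791]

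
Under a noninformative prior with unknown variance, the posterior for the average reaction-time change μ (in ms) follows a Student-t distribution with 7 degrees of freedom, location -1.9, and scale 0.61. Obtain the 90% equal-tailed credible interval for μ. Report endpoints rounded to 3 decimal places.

The t_7 distribution is symmetric; the 90% interval is -1.9 ± t·0.61 with t_{0.95,7} = 1.895.
Half-width: 1.895 × 0.61 = 1.156.
-1.9 − 1.156 = -3.056; -1.9 + 1.156 = -0.744.

[-3.056, -0.744]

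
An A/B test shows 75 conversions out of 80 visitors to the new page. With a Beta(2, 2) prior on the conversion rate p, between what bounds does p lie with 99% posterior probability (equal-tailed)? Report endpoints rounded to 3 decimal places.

Posterior: Beta(2+75, 2+5) = Beta(77, 7).
Equal-tailed 99% interval: the 0.005 and 0.995 quantiles of Beta(77, 7).
Posterior mean ≈ 0.917, SD ≈ 0.030; a Normal approximation gives roughly [0.839, 0.994].
Exact: F⁻¹(0.005) = 0.822; F⁻¹(0.995) = 0.975.

[0.822, 0.975]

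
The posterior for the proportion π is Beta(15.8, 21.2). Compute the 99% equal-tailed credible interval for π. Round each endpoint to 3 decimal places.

[0.233, 0.636]

Posterior: Beta(15.8, 21.2).
Equal-tailed 99% interval: the 0.005 and 0.995 quantiles of Beta(15.8, 21.2).
Posterior mean ≈ 0.427, SD ≈ 0.080; a Normal approximation gives roughly [0.220, 0.634].
Exact: F⁻¹(0.005) = 0.233; F⁻¹(0.995) = 0.636.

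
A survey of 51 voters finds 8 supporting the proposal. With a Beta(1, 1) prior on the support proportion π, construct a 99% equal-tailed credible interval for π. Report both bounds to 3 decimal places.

[0.063, 0.322]

Posterior: Beta(1+8, 1+43) = Beta(9, 44).
Equal-tailed 99% interval: the 0.005 and 0.995 quantiles of Beta(9, 44).
Posterior mean ≈ 0.170, SD ≈ 0.051; a Normal approximation gives roughly [0.038, 0.301].
Exact: F⁻¹(0.005) = 0.063; F⁻¹(0.995) = 0.322.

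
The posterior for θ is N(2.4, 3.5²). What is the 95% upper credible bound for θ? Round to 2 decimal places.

8.16

Need U with P(θ ≤ U) = 0.95: U = 2.4 + z_{0.05}·3.5.
z = 1.645; U = 2.4 + 1.645 × 3.5 = 8.16.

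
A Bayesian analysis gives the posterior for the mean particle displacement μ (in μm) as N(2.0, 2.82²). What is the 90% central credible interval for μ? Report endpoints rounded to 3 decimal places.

[-2.638, 6.638]

The posterior is symmetric, so the 90% equal-tailed interval is μ = 2.0 ± z·2.82 with z = 1.645.
Half-width: 1.645 × 2.82 = 4.638.
2.0 − 4.638 = -2.638; 2.0 + 4.638 = 6.638.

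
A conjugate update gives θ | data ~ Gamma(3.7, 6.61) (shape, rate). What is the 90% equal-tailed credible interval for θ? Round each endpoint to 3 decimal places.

[0.181, 1.108]

Posterior: Gamma(shape 3.7, rate 6.61).
Equal-tailed 90% interval: Gamma(3.7, 6.61) quantiles at 0.05 and 0.95.
Posterior mean ≈ 0.560, SD ≈ 0.291; a Normal approximation gives roughly [0.081, 1.038].
Exact: lower = 0.181; upper = 1.108.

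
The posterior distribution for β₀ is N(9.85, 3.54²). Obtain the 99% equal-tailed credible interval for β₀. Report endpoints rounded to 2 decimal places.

[0.73, 18.97]

The posterior is symmetric, so the 99% equal-tailed interval is β₀ = 9.85 ± z·3.54 with z = 2.576.
Half-width: 2.576 × 3.54 = 9.12.
9.85 − 9.12 = 0.73; 9.85 + 9.12 = 18.97.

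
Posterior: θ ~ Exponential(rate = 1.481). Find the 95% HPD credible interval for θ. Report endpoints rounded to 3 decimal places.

The exponential density is strictly decreasing on [0, ∞), so the HPD interval is anchored at 0: [0, q] with P(θ ≤ q) = 0.95.
q = −ln(1 − 0.95) / 1.481 = 2.9957 / 1.481 = 2.023.

[0.000, 2.023]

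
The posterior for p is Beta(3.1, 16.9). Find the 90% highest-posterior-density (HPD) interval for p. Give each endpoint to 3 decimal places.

The posterior is unimodal and skewed, so the HPD interval has equal density at both endpoints and is the shortest 90% interval.
Solving f(0.031) = f(0.273) with F(0.273) − F(0.031) = 0.90 gives [0.031, 0.273].
For comparison, the equal-tailed interval is [0.047, 0.302]; the HPD is narrower and shifted toward the mode.

[0.031, 0.273]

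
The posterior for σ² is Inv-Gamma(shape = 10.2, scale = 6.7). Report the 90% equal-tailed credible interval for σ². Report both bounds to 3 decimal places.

[0.420, 1.202]

Inverse-Gamma(10.2, 6.7) quantiles: F⁻¹(0.05) and F⁻¹(0.95).
Equivalently, 1/σ² ~ Gamma(10.2, rate = 6.7); invert its 0.95 and 0.05 quantiles.
Posterior mean ≈ 0.728, SD ≈ 0.254; a Normal approximation gives roughly [0.310, 1.147].
Exact: lower = 0.420; upper = 1.202.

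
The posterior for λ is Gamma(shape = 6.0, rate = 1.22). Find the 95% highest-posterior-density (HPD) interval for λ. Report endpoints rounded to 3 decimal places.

The posterior is unimodal and skewed, so the HPD interval has equal density at both endpoints and is the shortest 95% interval.
Solving f(1.441) = f(8.905) with F(8.905) − F(1.441) = 0.95 gives [1.441, 8.905].
For comparison, the equal-tailed interval is [1.805, 9.564]; the HPD is narrower and shifted toward the mode.

[1.441, 8.905]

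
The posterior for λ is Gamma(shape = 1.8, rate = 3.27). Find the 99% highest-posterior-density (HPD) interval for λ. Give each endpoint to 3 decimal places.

[0.001, 1.915]

The posterior is unimodal and skewed, so the HPD interval has equal density at both endpoints and is the shortest 99% interval.
Solving f(0.001) = f(1.915) with F(1.915) − F(0.001) = 0.99 gives [0.001, 1.915].
For comparison, the equal-tailed interval is [0.022, 2.151]; the HPD is narrower and shifted toward the mode.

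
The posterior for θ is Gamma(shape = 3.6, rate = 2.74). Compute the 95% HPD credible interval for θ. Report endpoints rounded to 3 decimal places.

The posterior is unimodal and skewed, so the HPD interval has equal density at both endpoints and is the shortest 95% interval.
Solving f(0.196) = f(2.678) with F(2.678) − F(0.196) = 0.95 gives [0.196, 2.678].
For comparison, the equal-tailed interval is [0.326, 2.978]; the HPD is narrower and shifted toward the mode.

[0.196, 2.678]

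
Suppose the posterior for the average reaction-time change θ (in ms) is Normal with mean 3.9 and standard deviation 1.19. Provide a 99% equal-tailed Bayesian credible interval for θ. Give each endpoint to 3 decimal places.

[0.835, 6.965]

The posterior is symmetric, so the 99% equal-tailed interval is θ = 3.9 ± z·1.19 with z = 2.576.
Half-width: 2.576 × 1.19 = 3.065.
3.9 − 3.065 = 0.835; 3.9 + 3.065 = 6.965.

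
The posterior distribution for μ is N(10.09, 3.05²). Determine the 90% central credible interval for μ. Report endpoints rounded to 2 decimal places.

[5.07, 15.11]

The posterior is symmetric, so the 90% equal-tailed interval is μ = 10.09 ± z·3.05 with z = 1.645.
Half-width: 1.645 × 3.05 = 5.02.
10.09 − 5.02 = 5.07; 10.09 + 5.02 = 15.11.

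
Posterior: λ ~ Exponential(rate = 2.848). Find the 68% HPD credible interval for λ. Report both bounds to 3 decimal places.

The exponential density is strictly decreasing on [0, ∞), so the HPD interval is anchored at 0: [0, q] with P(λ ≤ q) = 0.68.
q = −ln(1 − 0.68) / 2.848 = 1.1394 / 2.848 = 0.400.

[0.000, 0.400]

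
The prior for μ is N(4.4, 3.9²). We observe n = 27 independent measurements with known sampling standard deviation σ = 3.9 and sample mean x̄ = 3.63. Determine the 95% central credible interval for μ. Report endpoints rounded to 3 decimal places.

Posterior precision = 1/3.9² + 27/3.9² = 0.0657 + 1.7751 = 1.8409, so posterior SD = 0.7370.
Posterior mean = (4.4/3.9² + 27·3.63/3.9²) / 1.8409 = 3.6575.
Interval: 3.6575 ± 1.960 × 0.7370 → [2.213, 5.102].

[2.213, 5.102]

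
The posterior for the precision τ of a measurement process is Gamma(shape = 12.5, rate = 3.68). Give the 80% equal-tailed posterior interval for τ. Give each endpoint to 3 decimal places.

[2.238, 4.671]

Posterior: Gamma(shape 12.5, rate 3.68).
Equal-tailed 80% interval: Gamma(12.5, 3.68) quantiles at 0.1 and 0.9.
Posterior mean ≈ 3.397, SD ≈ 0.961; a Normal approximation gives roughly [2.165, 4.628].
Exact: lower = 2.238; upper = 4.671.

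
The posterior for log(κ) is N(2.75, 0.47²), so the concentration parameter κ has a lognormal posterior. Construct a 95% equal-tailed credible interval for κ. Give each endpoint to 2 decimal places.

On the log scale the 95% interval is 2.75 ± 1.960 × 0.47 = [1.8288, 3.6712].
Exponentiate: [e^1.8288, e^3.6712] = [6.23, 39.30].

[6.23, 39.30]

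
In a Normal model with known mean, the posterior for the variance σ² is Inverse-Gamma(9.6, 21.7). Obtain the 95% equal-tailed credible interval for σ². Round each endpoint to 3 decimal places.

[1.311, 4.799]

Inverse-Gamma(9.6, 21.7) quantiles: F⁻¹(0.025) and F⁻¹(0.975).
Equivalently, 1/σ² ~ Gamma(9.6, rate = 21.7); invert its 0.975 and 0.025 quantiles.
Posterior mean ≈ 2.523, SD ≈ 0.915; a Normal approximation gives roughly [0.729, 4.317].
Exact: lower = 1.311; upper = 4.799.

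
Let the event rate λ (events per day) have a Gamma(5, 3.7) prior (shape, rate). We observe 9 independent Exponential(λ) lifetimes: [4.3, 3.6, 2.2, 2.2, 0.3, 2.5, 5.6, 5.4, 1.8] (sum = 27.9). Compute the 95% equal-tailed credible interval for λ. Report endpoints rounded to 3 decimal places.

[0.242, 0.703]

Posterior: Gamma(5+9, 3.7+27.9) = Gamma(14, 31.6) (shape, rate).
Equal-tailed 95% interval: Gamma(14, 31.6) quantiles at 0.025 and 0.975.
Posterior mean ≈ 0.443, SD ≈ 0.118; a Normal approximation gives roughly [0.211, 0.675].
Exact: lower = 0.242; upper = 0.703.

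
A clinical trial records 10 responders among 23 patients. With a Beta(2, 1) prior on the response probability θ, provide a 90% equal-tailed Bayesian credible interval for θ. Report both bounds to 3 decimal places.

[0.305, 0.621]

Posterior: Beta(2+10, 1+13) = Beta(12, 14).
Equal-tailed 90% interval: the 0.05 and 0.95 quantiles of Beta(12, 14).
Posterior mean ≈ 0.462, SD ≈ 0.096; a Normal approximation gives roughly [0.304, 0.619].
Exact: F⁻¹(0.05) = 0.305; F⁻¹(0.95) = 0.621.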